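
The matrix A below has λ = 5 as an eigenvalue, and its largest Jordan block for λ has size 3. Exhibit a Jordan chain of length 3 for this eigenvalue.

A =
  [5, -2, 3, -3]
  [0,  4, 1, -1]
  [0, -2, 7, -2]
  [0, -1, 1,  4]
A Jordan chain for λ = 5 of length 3:
v_1 = (-1, 0, 0, 0)ᵀ
v_2 = (-2, -1, -2, -1)ᵀ
v_3 = (0, 1, 0, 0)ᵀ

Let N = A − (5)·I. We want v_3 with N^3 v_3 = 0 but N^2 v_3 ≠ 0; then v_{j-1} := N · v_j for j = 3, …, 2.

Pick v_3 = (0, 1, 0, 0)ᵀ.
Then v_2 = N · v_3 = (-2, -1, -2, -1)ᵀ.
Then v_1 = N · v_2 = (-1, 0, 0, 0)ᵀ.

Sanity check: (A − (5)·I) v_1 = (0, 0, 0, 0)ᵀ = 0. ✓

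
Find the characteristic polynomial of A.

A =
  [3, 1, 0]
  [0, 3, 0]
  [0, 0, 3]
x^3 - 9*x^2 + 27*x - 27

Expanding det(x·I − A) (e.g. by cofactor expansion or by noting that A is similar to its Jordan form J, which has the same characteristic polynomial as A) gives
  χ_A(x) = x^3 - 9*x^2 + 27*x - 27
which factors as (x - 3)^3. The eigenvalues (with algebraic multiplicities) are λ = 3 with multiplicity 3.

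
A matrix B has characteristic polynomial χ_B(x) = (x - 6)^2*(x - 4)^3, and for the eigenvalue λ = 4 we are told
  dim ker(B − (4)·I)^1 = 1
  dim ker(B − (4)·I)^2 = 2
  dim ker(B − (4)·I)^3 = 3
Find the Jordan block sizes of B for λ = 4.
Block sizes for λ = 4: [3]

From the dimensions of kernels of powers, the number of Jordan blocks of size at least j is d_j − d_{j−1} where d_j = dim ker(N^j) (with d_0 = 0). Computing the differences gives [1, 1, 1].
The number of blocks of size exactly k is (#blocks of size ≥ k) − (#blocks of size ≥ k + 1), so the partition is: 1 block(s) of size 3.
In nonincreasing order the block sizes are [3].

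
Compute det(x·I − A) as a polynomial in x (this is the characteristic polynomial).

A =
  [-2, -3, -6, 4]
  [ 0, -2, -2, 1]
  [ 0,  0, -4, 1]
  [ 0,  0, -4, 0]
x^4 + 8*x^3 + 24*x^2 + 32*x + 16

Expanding det(x·I − A) (e.g. by cofactor expansion or by noting that A is similar to its Jordan form J, which has the same characteristic polynomial as A) gives
  χ_A(x) = x^4 + 8*x^3 + 24*x^2 + 32*x + 16
which factors as (x + 2)^4. The eigenvalues (with algebraic multiplicities) are λ = -2 with multiplicity 4.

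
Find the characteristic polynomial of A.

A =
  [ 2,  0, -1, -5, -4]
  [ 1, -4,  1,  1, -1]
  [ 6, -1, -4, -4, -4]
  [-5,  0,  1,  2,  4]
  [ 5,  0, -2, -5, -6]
x^5 + 10*x^4 + 30*x^3 - 135*x - 162

Expanding det(x·I − A) (e.g. by cofactor expansion or by noting that A is similar to its Jordan form J, which has the same characteristic polynomial as A) gives
  χ_A(x) = x^5 + 10*x^4 + 30*x^3 - 135*x - 162
which factors as (x - 2)*(x + 3)^4. The eigenvalues (with algebraic multiplicities) are λ = -3 with multiplicity 4, λ = 2 with multiplicity 1.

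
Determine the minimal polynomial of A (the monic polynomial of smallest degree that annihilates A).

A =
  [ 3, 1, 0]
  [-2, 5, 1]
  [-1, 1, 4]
x^3 - 12*x^2 + 48*x - 64

The characteristic polynomial is χ_A(x) = (x - 4)^3, so the eigenvalues are known. The minimal polynomial is
  m_A(x) = Π_λ (x − λ)^{k_λ}
where k_λ is the size of the *largest* Jordan block for λ (equivalently, the smallest k with (A − λI)^k v = 0 for every generalised eigenvector v of λ).

  λ = 4: largest Jordan block has size 3, contributing (x − 4)^3

So m_A(x) = (x - 4)^3 = x^3 - 12*x^2 + 48*x - 64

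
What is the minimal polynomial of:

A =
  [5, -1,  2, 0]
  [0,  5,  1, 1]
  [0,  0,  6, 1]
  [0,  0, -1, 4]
x^3 - 15*x^2 + 75*x - 125

The characteristic polynomial is χ_A(x) = (x - 5)^4, so the eigenvalues are known. The minimal polynomial is
  m_A(x) = Π_λ (x − λ)^{k_λ}
where k_λ is the size of the *largest* Jordan block for λ (equivalently, the smallest k with (A − λI)^k v = 0 for every generalised eigenvector v of λ).

  λ = 5: largest Jordan block has size 3, contributing (x − 5)^3

So m_A(x) = (x - 5)^3 = x^3 - 15*x^2 + 75*x - 125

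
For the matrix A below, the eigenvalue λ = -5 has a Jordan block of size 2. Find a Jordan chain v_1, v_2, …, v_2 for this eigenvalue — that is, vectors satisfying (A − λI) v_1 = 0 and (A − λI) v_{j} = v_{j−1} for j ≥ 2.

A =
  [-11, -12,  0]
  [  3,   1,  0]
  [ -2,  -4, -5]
A Jordan chain for λ = -5 of length 2:
v_1 = (-6, 3, -2)ᵀ
v_2 = (1, 0, 0)ᵀ

Let N = A − (-5)·I. We want v_2 with N^2 v_2 = 0 but N^1 v_2 ≠ 0; then v_{j-1} := N · v_j for j = 2, …, 2.

Pick v_2 = (1, 0, 0)ᵀ.
Then v_1 = N · v_2 = (-6, 3, -2)ᵀ.

Sanity check: (A − (-5)·I) v_1 = (0, 0, 0)ᵀ = 0. ✓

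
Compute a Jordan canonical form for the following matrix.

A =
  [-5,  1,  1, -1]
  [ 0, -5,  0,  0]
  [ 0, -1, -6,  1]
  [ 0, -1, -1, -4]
J_2(-5) ⊕ J_1(-5) ⊕ J_1(-5)

The characteristic polynomial is
  det(x·I − A) = x^4 + 20*x^3 + 150*x^2 + 500*x + 625 = (x + 5)^4

Eigenvalues and multiplicities (the geometric multiplicity of λ is n − rank(A − λI), which equals the number of Jordan blocks for λ):
  λ = -5: algebraic multiplicity = 4, geometric multiplicity = 3

Determining the block sizes for each eigenvalue:
  λ = -5: 3 blocks summing to 4 forces exactly one block of size 2 and the rest size 1 → block sizes [2, 1, 1]

Assembling the blocks gives a Jordan form
J =
  [-5,  1,  0,  0]
  [ 0, -5,  0,  0]
  [ 0,  0, -5,  0]
  [ 0,  0,  0, -5]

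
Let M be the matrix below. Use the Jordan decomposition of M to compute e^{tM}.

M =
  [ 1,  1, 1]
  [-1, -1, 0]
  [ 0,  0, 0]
e^{tM} =
  [t + 1, t, t^2/2 + t]
  [-t, 1 - t, -t^2/2]
  [0, 0, 1]

Strategy: write M = P · J · P⁻¹ where J is a Jordan canonical form, so e^{tM} = P · e^{tJ} · P⁻¹, and e^{tJ} can be computed block-by-block.

M has Jordan form
J =
  [0, 1, 0]
  [0, 0, 1]
  [0, 0, 0]
(up to reordering of blocks).

Per-block formulas:
  For a 3×3 Jordan block J_3(0): exp(t · J_3(0)) = e^(0t)·(I + t·N + (t^2/2)·N^2), where N is the 3×3 nilpotent shift.

After assembling e^{tJ} and conjugating by P, we get:

e^{tM} =
  [t + 1, t, t^2/2 + t]
  [-t, 1 - t, -t^2/2]
  [0, 0, 1]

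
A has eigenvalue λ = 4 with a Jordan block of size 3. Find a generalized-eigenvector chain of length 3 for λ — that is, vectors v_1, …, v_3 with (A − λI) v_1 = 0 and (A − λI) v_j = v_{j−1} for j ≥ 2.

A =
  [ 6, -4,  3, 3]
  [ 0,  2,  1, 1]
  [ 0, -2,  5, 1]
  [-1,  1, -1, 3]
A Jordan chain for λ = 4 of length 3:
v_1 = (1, -1, -1, -1)ᵀ
v_2 = (2, 0, 0, -1)ᵀ
v_3 = (1, 0, 0, 0)ᵀ

Let N = A − (4)·I. We want v_3 with N^3 v_3 = 0 but N^2 v_3 ≠ 0; then v_{j-1} := N · v_j for j = 3, …, 2.

Pick v_3 = (1, 0, 0, 0)ᵀ.
Then v_2 = N · v_3 = (2, 0, 0, -1)ᵀ.
Then v_1 = N · v_2 = (1, -1, -1, -1)ᵀ.

Sanity check: (A − (4)·I) v_1 = (0, 0, 0, 0)ᵀ = 0. ✓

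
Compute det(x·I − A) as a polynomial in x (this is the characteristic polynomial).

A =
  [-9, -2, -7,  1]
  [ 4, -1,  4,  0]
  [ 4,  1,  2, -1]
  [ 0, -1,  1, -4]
x^4 + 12*x^3 + 54*x^2 + 108*x + 81

Expanding det(x·I − A) (e.g. by cofactor expansion or by noting that A is similar to its Jordan form J, which has the same characteristic polynomial as A) gives
  χ_A(x) = x^4 + 12*x^3 + 54*x^2 + 108*x + 81
which factors as (x + 3)^4. The eigenvalues (with algebraic multiplicities) are λ = -3 with multiplicity 4.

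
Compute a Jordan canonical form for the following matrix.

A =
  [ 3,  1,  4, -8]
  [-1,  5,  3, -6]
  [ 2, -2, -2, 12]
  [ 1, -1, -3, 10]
J_3(4) ⊕ J_1(4)

The characteristic polynomial is
  det(x·I − A) = x^4 - 16*x^3 + 96*x^2 - 256*x + 256 = (x - 4)^4

Eigenvalues and multiplicities (the geometric multiplicity of λ is n − rank(A − λI), which equals the number of Jordan blocks for λ):
  λ = 4: algebraic multiplicity = 4, geometric multiplicity = 2

Determining the block sizes for each eigenvalue:
  λ = 4: with am = 4 and gm = 2, the partition is not yet determined (e.g. several partitions of 4 into 2 parts exist). Let N = A − (4)·I. Computing rank(N^1) = 2, rank(N^2) = 1, rank(N^3) = 0; the number of blocks of size ≥ j is rank(N^{j−1}) − rank(N^j), giving [2, 1, 1]. So we have 1 block(s) of size 3, 1 block(s) of size 1 → block sizes [3, 1]

Assembling the blocks gives a Jordan form
J =
  [4, 1, 0, 0]
  [0, 4, 1, 0]
  [0, 0, 4, 0]
  [0, 0, 0, 4]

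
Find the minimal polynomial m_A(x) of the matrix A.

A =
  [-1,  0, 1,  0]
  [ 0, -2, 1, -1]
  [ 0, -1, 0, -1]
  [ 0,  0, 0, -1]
x^3 + 3*x^2 + 3*x + 1

The characteristic polynomial is χ_A(x) = (x + 1)^4, so the eigenvalues are known. The minimal polynomial is
  m_A(x) = Π_λ (x − λ)^{k_λ}
where k_λ is the size of the *largest* Jordan block for λ (equivalently, the smallest k with (A − λI)^k v = 0 for every generalised eigenvector v of λ).

  λ = -1: largest Jordan block has size 3, contributing (x + 1)^3

So m_A(x) = (x + 1)^3 = x^3 + 3*x^2 + 3*x + 1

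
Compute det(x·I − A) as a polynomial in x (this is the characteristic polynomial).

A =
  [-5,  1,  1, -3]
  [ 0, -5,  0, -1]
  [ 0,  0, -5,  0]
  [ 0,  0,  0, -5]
x^4 + 20*x^3 + 150*x^2 + 500*x + 625

Expanding det(x·I − A) (e.g. by cofactor expansion or by noting that A is similar to its Jordan form J, which has the same characteristic polynomial as A) gives
  χ_A(x) = x^4 + 20*x^3 + 150*x^2 + 500*x + 625
which factors as (x + 5)^4. The eigenvalues (with algebraic multiplicities) are λ = -5 with multiplicity 4.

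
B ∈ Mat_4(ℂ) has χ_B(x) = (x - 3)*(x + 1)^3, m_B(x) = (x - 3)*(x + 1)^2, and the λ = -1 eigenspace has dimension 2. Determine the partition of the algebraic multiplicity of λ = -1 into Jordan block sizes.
Block sizes for λ = -1: [2, 1]

Step 1 — from the characteristic polynomial, algebraic multiplicity of λ = -1 is 3. From dim ker(B − (-1)·I) = 2, there are exactly 2 Jordan blocks for λ = -1.
Step 2 — from the minimal polynomial, the factor (x + 1)^2 tells us the largest block for λ = -1 has size 2.
Step 3 — with total size 3, 2 blocks, and largest block 2, the block sizes (in nonincreasing order) are [2, 1].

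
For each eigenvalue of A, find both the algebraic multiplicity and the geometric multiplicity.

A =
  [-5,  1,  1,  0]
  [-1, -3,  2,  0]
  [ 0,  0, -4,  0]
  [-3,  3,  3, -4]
λ = -4: alg = 4, geom = 2

Step 1 — factor the characteristic polynomial to read off the algebraic multiplicities:
  χ_A(x) = (x + 4)^4

Step 2 — compute geometric multiplicities via the rank-nullity identity g(λ) = n − rank(A − λI):
  rank(A − (-4)·I) = 2, so dim ker(A − (-4)·I) = n − 2 = 2

Summary:
  λ = -4: algebraic multiplicity = 4, geometric multiplicity = 2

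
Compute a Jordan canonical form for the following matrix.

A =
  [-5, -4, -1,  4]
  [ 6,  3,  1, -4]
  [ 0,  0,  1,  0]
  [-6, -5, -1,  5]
J_3(1) ⊕ J_1(1)

The characteristic polynomial is
  det(x·I − A) = x^4 - 4*x^3 + 6*x^2 - 4*x + 1 = (x - 1)^4

Eigenvalues and multiplicities (the geometric multiplicity of λ is n − rank(A − λI), which equals the number of Jordan blocks for λ):
  λ = 1: algebraic multiplicity = 4, geometric multiplicity = 2

Determining the block sizes for each eigenvalue:
  λ = 1: with am = 4 and gm = 2, the partition is not yet determined (e.g. several partitions of 4 into 2 parts exist). Let N = A − (1)·I. Computing rank(N^1) = 2, rank(N^2) = 1, rank(N^3) = 0; the number of blocks of size ≥ j is rank(N^{j−1}) − rank(N^j), giving [2, 1, 1]. So we have 1 block(s) of size 3, 1 block(s) of size 1 → block sizes [3, 1]

Assembling the blocks gives a Jordan form
J =
  [1, 1, 0, 0]
  [0, 1, 1, 0]
  [0, 0, 1, 0]
  [0, 0, 0, 1]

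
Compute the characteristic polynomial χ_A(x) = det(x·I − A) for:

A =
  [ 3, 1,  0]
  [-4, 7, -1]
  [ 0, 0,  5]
x^3 - 15*x^2 + 75*x - 125

Expanding det(x·I − A) (e.g. by cofactor expansion or by noting that A is similar to its Jordan form J, which has the same characteristic polynomial as A) gives
  χ_A(x) = x^3 - 15*x^2 + 75*x - 125
which factors as (x - 5)^3. The eigenvalues (with algebraic multiplicities) are λ = 5 with multiplicity 3.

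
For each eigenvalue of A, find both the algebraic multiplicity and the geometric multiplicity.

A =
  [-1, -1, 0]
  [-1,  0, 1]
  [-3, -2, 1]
λ = 0: alg = 3, geom = 1

Step 1 — factor the characteristic polynomial to read off the algebraic multiplicities:
  χ_A(x) = x^3

Step 2 — compute geometric multiplicities via the rank-nullity identity g(λ) = n − rank(A − λI):
  rank(A − (0)·I) = 2, so dim ker(A − (0)·I) = n − 2 = 1

Summary:
  λ = 0: algebraic multiplicity = 3, geometric multiplicity = 1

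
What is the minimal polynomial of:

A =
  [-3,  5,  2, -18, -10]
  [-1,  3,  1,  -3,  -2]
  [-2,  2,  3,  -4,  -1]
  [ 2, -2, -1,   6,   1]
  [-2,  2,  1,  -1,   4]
x^4 - 11*x^3 + 42*x^2 - 68*x + 40

The characteristic polynomial is χ_A(x) = (x - 5)*(x - 2)^4, so the eigenvalues are known. The minimal polynomial is
  m_A(x) = Π_λ (x − λ)^{k_λ}
where k_λ is the size of the *largest* Jordan block for λ (equivalently, the smallest k with (A − λI)^k v = 0 for every generalised eigenvector v of λ).

  λ = 2: largest Jordan block has size 3, contributing (x − 2)^3
  λ = 5: largest Jordan block has size 1, contributing (x − 5)

So m_A(x) = (x - 5)*(x - 2)^3 = x^4 - 11*x^3 + 42*x^2 - 68*x + 40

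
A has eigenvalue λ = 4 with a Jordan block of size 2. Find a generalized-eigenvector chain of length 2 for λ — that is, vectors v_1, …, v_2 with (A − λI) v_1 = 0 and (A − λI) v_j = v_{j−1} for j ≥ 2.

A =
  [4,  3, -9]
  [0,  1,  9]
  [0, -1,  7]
A Jordan chain for λ = 4 of length 2:
v_1 = (3, -3, -1)ᵀ
v_2 = (0, 1, 0)ᵀ

Let N = A − (4)·I. We want v_2 with N^2 v_2 = 0 but N^1 v_2 ≠ 0; then v_{j-1} := N · v_j for j = 2, …, 2.

Pick v_2 = (0, 1, 0)ᵀ.
Then v_1 = N · v_2 = (3, -3, -1)ᵀ.

Sanity check: (A − (4)·I) v_1 = (0, 0, 0)ᵀ = 0. ✓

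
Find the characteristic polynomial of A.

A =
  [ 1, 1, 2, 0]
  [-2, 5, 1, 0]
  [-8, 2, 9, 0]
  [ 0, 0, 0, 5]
x^4 - 20*x^3 + 150*x^2 - 500*x + 625

Expanding det(x·I − A) (e.g. by cofactor expansion or by noting that A is similar to its Jordan form J, which has the same characteristic polynomial as A) gives
  χ_A(x) = x^4 - 20*x^3 + 150*x^2 - 500*x + 625
which factors as (x - 5)^4. The eigenvalues (with algebraic multiplicities) are λ = 5 with multiplicity 4.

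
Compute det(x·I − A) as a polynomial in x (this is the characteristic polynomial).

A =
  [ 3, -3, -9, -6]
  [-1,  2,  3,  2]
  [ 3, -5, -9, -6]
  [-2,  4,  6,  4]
x^4

Expanding det(x·I − A) (e.g. by cofactor expansion or by noting that A is similar to its Jordan form J, which has the same characteristic polynomial as A) gives
  χ_A(x) = x^4
which factors as x^4. The eigenvalues (with algebraic multiplicities) are λ = 0 with multiplicity 4.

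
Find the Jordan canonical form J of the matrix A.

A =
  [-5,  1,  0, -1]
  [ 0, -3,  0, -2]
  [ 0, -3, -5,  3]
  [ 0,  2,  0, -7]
J_2(-5) ⊕ J_1(-5) ⊕ J_1(-5)

The characteristic polynomial is
  det(x·I − A) = x^4 + 20*x^3 + 150*x^2 + 500*x + 625 = (x + 5)^4

Eigenvalues and multiplicities (the geometric multiplicity of λ is n − rank(A − λI), which equals the number of Jordan blocks for λ):
  λ = -5: algebraic multiplicity = 4, geometric multiplicity = 3

Determining the block sizes for each eigenvalue:
  λ = -5: 3 blocks summing to 4 forces exactly one block of size 2 and the rest size 1 → block sizes [2, 1, 1]

Assembling the blocks gives a Jordan form
J =
  [-5,  1,  0,  0]
  [ 0, -5,  0,  0]
  [ 0,  0, -5,  0]
  [ 0,  0,  0, -5]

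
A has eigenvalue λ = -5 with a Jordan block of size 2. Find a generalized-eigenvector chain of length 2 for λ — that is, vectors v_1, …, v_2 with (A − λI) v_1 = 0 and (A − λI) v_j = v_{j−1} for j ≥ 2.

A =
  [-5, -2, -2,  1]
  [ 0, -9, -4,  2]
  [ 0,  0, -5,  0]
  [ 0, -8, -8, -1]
A Jordan chain for λ = -5 of length 2:
v_1 = (-2, -4, 0, -8)ᵀ
v_2 = (0, 1, 0, 0)ᵀ

Let N = A − (-5)·I. We want v_2 with N^2 v_2 = 0 but N^1 v_2 ≠ 0; then v_{j-1} := N · v_j for j = 2, …, 2.

Pick v_2 = (0, 1, 0, 0)ᵀ.
Then v_1 = N · v_2 = (-2, -4, 0, -8)ᵀ.

Sanity check: (A − (-5)·I) v_1 = (0, 0, 0, 0)ᵀ = 0. ✓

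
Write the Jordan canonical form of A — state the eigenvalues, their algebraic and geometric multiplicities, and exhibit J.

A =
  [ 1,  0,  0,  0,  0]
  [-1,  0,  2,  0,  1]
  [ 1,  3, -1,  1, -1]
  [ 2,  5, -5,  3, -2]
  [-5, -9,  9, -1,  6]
J_1(1) ⊕ J_3(2) ⊕ J_1(2)

The characteristic polynomial is
  det(x·I − A) = x^5 - 9*x^4 + 32*x^3 - 56*x^2 + 48*x - 16 = (x - 2)^4*(x - 1)

Eigenvalues and multiplicities (the geometric multiplicity of λ is n − rank(A − λI), which equals the number of Jordan blocks for λ):
  λ = 1: algebraic multiplicity = 1, geometric multiplicity = 1
  λ = 2: algebraic multiplicity = 4, geometric multiplicity = 2

Determining the block sizes for each eigenvalue:
  λ = 1: one block (gm = 1), so the single block has size am = 1 → block sizes [1]
  λ = 2: with am = 4 and gm = 2, the partition is not yet determined (e.g. several partitions of 4 into 2 parts exist). Let N = A − (2)·I. Computing rank(N^1) = 3, rank(N^2) = 2, rank(N^3) = 1; the number of blocks of size ≥ j is rank(N^{j−1}) − rank(N^j), giving [2, 1, 1]. So we have 1 block(s) of size 3, 1 block(s) of size 1 → block sizes [3, 1]

Assembling the blocks gives a Jordan form
J =
  [1, 0, 0, 0, 0]
  [0, 2, 1, 0, 0]
  [0, 0, 2, 1, 0]
  [0, 0, 0, 2, 0]
  [0, 0, 0, 0, 2]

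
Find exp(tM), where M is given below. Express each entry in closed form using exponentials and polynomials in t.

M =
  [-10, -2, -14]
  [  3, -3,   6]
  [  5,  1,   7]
e^{tM} =
  [2*t*exp(-3*t) - 3 + 4*exp(-3*t), -2*t*exp(-3*t), 4*t*exp(-3*t) - 6 + 6*exp(-3*t)]
  [1 - exp(-3*t), exp(-3*t), 2 - 2*exp(-3*t)]
  [-t*exp(-3*t) + 2 - 2*exp(-3*t), t*exp(-3*t), -2*t*exp(-3*t) + 4 - 3*exp(-3*t)]

Strategy: write M = P · J · P⁻¹ where J is a Jordan canonical form, so e^{tM} = P · e^{tJ} · P⁻¹, and e^{tJ} can be computed block-by-block.

M has Jordan form
J =
  [-3,  1, 0]
  [ 0, -3, 0]
  [ 0,  0, 0]
(up to reordering of blocks).

Per-block formulas:
  For a 2×2 Jordan block J_2(-3): exp(t · J_2(-3)) = e^(-3t)·(I + t·N), where N is the 2×2 nilpotent shift.
  For a 1×1 block at λ = 0: exp(t · [0]) = [e^(0t)].

After assembling e^{tJ} and conjugating by P, we get:

e^{tM} =
  [2*t*exp(-3*t) - 3 + 4*exp(-3*t), -2*t*exp(-3*t), 4*t*exp(-3*t) - 6 + 6*exp(-3*t)]
  [1 - exp(-3*t), exp(-3*t), 2 - 2*exp(-3*t)]
  [-t*exp(-3*t) + 2 - 2*exp(-3*t), t*exp(-3*t), -2*t*exp(-3*t) + 4 - 3*exp(-3*t)]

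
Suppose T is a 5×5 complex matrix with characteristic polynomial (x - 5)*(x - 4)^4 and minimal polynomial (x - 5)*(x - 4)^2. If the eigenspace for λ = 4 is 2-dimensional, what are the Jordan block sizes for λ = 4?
Block sizes for λ = 4: [2, 2]

Step 1 — from the characteristic polynomial, algebraic multiplicity of λ = 4 is 4. From dim ker(T − (4)·I) = 2, there are exactly 2 Jordan blocks for λ = 4.
Step 2 — from the minimal polynomial, the factor (x − 4)^2 tells us the largest block for λ = 4 has size 2.
Step 3 — with total size 4, 2 blocks, and largest block 2, the block sizes (in nonincreasing order) are [2, 2].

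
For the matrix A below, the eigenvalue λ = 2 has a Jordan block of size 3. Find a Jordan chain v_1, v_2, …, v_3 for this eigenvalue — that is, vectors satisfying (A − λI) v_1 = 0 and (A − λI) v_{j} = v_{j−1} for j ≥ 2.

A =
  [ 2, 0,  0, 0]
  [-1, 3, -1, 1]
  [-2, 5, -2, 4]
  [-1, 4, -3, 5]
A Jordan chain for λ = 2 of length 3:
v_1 = (0, 0, -1, -1)ᵀ
v_2 = (0, -1, -2, -1)ᵀ
v_3 = (1, 0, 0, 0)ᵀ

Let N = A − (2)·I. We want v_3 with N^3 v_3 = 0 but N^2 v_3 ≠ 0; then v_{j-1} := N · v_j for j = 3, …, 2.

Pick v_3 = (1, 0, 0, 0)ᵀ.
Then v_2 = N · v_3 = (0, -1, -2, -1)ᵀ.
Then v_1 = N · v_2 = (0, 0, -1, -1)ᵀ.

Sanity check: (A − (2)·I) v_1 = (0, 0, 0, 0)ᵀ = 0. ✓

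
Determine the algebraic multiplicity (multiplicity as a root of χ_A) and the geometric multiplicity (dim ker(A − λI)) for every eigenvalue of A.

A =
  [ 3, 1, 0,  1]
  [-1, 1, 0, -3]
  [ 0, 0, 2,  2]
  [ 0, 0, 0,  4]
λ = 2: alg = 3, geom = 2; λ = 4: alg = 1, geom = 1

Step 1 — factor the characteristic polynomial to read off the algebraic multiplicities:
  χ_A(x) = (x - 4)*(x - 2)^3

Step 2 — compute geometric multiplicities via the rank-nullity identity g(λ) = n − rank(A − λI):
  rank(A − (2)·I) = 2, so dim ker(A − (2)·I) = n − 2 = 2
  rank(A − (4)·I) = 3, so dim ker(A − (4)·I) = n − 3 = 1

Summary:
  λ = 2: algebraic multiplicity = 3, geometric multiplicity = 2
  λ = 4: algebraic multiplicity = 1, geometric multiplicity = 1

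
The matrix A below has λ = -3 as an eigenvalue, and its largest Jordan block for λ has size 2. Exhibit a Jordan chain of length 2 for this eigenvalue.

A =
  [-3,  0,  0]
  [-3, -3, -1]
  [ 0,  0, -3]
A Jordan chain for λ = -3 of length 2:
v_1 = (0, -3, 0)ᵀ
v_2 = (1, 0, 0)ᵀ

Let N = A − (-3)·I. We want v_2 with N^2 v_2 = 0 but N^1 v_2 ≠ 0; then v_{j-1} := N · v_j for j = 2, …, 2.

Pick v_2 = (1, 0, 0)ᵀ.
Then v_1 = N · v_2 = (0, -3, 0)ᵀ.

Sanity check: (A − (-3)·I) v_1 = (0, 0, 0)ᵀ = 0. ✓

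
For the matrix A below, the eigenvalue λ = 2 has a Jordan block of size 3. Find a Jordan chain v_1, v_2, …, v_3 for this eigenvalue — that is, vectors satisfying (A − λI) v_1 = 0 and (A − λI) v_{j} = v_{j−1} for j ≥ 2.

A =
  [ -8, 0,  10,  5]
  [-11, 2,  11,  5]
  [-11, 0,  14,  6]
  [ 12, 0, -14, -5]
A Jordan chain for λ = 2 of length 3:
v_1 = (0, 1, 0, 0)ᵀ
v_2 = (0, 0, 1, -2)ᵀ
v_3 = (1, 0, 1, 0)ᵀ

Let N = A − (2)·I. We want v_3 with N^3 v_3 = 0 but N^2 v_3 ≠ 0; then v_{j-1} := N · v_j for j = 3, …, 2.

Pick v_3 = (1, 0, 1, 0)ᵀ.
Then v_2 = N · v_3 = (0, 0, 1, -2)ᵀ.
Then v_1 = N · v_2 = (0, 1, 0, 0)ᵀ.

Sanity check: (A − (2)·I) v_1 = (0, 0, 0, 0)ᵀ = 0. ✓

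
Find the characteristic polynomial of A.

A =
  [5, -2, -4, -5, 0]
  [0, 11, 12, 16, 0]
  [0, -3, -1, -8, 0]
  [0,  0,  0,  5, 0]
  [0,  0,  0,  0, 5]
x^5 - 25*x^4 + 250*x^3 - 1250*x^2 + 3125*x - 3125

Expanding det(x·I − A) (e.g. by cofactor expansion or by noting that A is similar to its Jordan form J, which has the same characteristic polynomial as A) gives
  χ_A(x) = x^5 - 25*x^4 + 250*x^3 - 1250*x^2 + 3125*x - 3125
which factors as (x - 5)^5. The eigenvalues (with algebraic multiplicities) are λ = 5 with multiplicity 5.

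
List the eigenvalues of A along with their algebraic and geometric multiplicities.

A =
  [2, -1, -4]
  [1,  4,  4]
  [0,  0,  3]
λ = 3: alg = 3, geom = 2

Step 1 — factor the characteristic polynomial to read off the algebraic multiplicities:
  χ_A(x) = (x - 3)^3

Step 2 — compute geometric multiplicities via the rank-nullity identity g(λ) = n − rank(A − λI):
  rank(A − (3)·I) = 1, so dim ker(A − (3)·I) = n − 1 = 2

Summary:
  λ = 3: algebraic multiplicity = 3, geometric multiplicity = 2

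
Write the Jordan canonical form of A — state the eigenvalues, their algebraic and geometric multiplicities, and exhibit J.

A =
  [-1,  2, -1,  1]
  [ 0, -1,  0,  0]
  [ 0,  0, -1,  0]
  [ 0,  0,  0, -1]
J_2(-1) ⊕ J_1(-1) ⊕ J_1(-1)

The characteristic polynomial is
  det(x·I − A) = x^4 + 4*x^3 + 6*x^2 + 4*x + 1 = (x + 1)^4

Eigenvalues and multiplicities (the geometric multiplicity of λ is n − rank(A − λI), which equals the number of Jordan blocks for λ):
  λ = -1: algebraic multiplicity = 4, geometric multiplicity = 3

Determining the block sizes for each eigenvalue:
  λ = -1: 3 blocks summing to 4 forces exactly one block of size 2 and the rest size 1 → block sizes [2, 1, 1]

Assembling the blocks gives a Jordan form
J =
  [-1,  1,  0,  0]
  [ 0, -1,  0,  0]
  [ 0,  0, -1,  0]
  [ 0,  0,  0, -1]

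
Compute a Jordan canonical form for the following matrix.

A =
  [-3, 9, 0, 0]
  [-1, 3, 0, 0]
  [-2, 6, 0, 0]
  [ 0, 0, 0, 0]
J_2(0) ⊕ J_1(0) ⊕ J_1(0)

The characteristic polynomial is
  det(x·I − A) = x^4

Eigenvalues and multiplicities (the geometric multiplicity of λ is n − rank(A − λI), which equals the number of Jordan blocks for λ):
  λ = 0: algebraic multiplicity = 4, geometric multiplicity = 3

Determining the block sizes for each eigenvalue:
  λ = 0: 3 blocks summing to 4 forces exactly one block of size 2 and the rest size 1 → block sizes [2, 1, 1]

Assembling the blocks gives a Jordan form
J =
  [0, 1, 0, 0]
  [0, 0, 0, 0]
  [0, 0, 0, 0]
  [0, 0, 0, 0]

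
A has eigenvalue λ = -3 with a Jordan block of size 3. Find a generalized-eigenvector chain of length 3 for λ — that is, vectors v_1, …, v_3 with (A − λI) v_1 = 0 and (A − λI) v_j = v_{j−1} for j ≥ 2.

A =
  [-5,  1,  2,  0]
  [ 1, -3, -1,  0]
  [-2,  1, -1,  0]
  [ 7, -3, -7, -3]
A Jordan chain for λ = -3 of length 3:
v_1 = (1, 0, 1, -3)ᵀ
v_2 = (-2, 1, -2, 7)ᵀ
v_3 = (1, 0, 0, 0)ᵀ

Let N = A − (-3)·I. We want v_3 with N^3 v_3 = 0 but N^2 v_3 ≠ 0; then v_{j-1} := N · v_j for j = 3, …, 2.

Pick v_3 = (1, 0, 0, 0)ᵀ.
Then v_2 = N · v_3 = (-2, 1, -2, 7)ᵀ.
Then v_1 = N · v_2 = (1, 0, 1, -3)ᵀ.

Sanity check: (A − (-3)·I) v_1 = (0, 0, 0, 0)ᵀ = 0. ✓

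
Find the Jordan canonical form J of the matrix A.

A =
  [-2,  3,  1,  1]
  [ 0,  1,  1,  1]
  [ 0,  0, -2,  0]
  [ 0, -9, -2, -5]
J_3(-2) ⊕ J_1(-2)

The characteristic polynomial is
  det(x·I − A) = x^4 + 8*x^3 + 24*x^2 + 32*x + 16 = (x + 2)^4

Eigenvalues and multiplicities (the geometric multiplicity of λ is n − rank(A − λI), which equals the number of Jordan blocks for λ):
  λ = -2: algebraic multiplicity = 4, geometric multiplicity = 2

Determining the block sizes for each eigenvalue:
  λ = -2: with am = 4 and gm = 2, the partition is not yet determined (e.g. several partitions of 4 into 2 parts exist). Let N = A − (-2)·I. Computing rank(N^1) = 2, rank(N^2) = 1, rank(N^3) = 0; the number of blocks of size ≥ j is rank(N^{j−1}) − rank(N^j), giving [2, 1, 1]. So we have 1 block(s) of size 3, 1 block(s) of size 1 → block sizes [3, 1]

Assembling the blocks gives a Jordan form
J =
  [-2,  1,  0,  0]
  [ 0, -2,  1,  0]
  [ 0,  0, -2,  0]
  [ 0,  0,  0, -2]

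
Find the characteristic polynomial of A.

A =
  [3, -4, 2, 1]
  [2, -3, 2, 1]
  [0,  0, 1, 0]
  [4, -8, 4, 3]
x^4 - 4*x^3 + 6*x^2 - 4*x + 1

Expanding det(x·I − A) (e.g. by cofactor expansion or by noting that A is similar to its Jordan form J, which has the same characteristic polynomial as A) gives
  χ_A(x) = x^4 - 4*x^3 + 6*x^2 - 4*x + 1
which factors as (x - 1)^4. The eigenvalues (with algebraic multiplicities) are λ = 1 with multiplicity 4.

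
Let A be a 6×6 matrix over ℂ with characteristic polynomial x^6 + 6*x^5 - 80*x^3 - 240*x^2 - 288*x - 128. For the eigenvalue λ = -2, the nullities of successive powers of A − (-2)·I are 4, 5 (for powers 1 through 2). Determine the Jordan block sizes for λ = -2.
Block sizes for λ = -2: [2, 1, 1, 1]

From the dimensions of kernels of powers, the number of Jordan blocks of size at least j is d_j − d_{j−1} where d_j = dim ker(N^j) (with d_0 = 0). Computing the differences gives [4, 1].
The number of blocks of size exactly k is (#blocks of size ≥ k) − (#blocks of size ≥ k + 1), so the partition is: 3 block(s) of size 1, 1 block(s) of size 2.
In nonincreasing order the block sizes are [2, 1, 1, 1].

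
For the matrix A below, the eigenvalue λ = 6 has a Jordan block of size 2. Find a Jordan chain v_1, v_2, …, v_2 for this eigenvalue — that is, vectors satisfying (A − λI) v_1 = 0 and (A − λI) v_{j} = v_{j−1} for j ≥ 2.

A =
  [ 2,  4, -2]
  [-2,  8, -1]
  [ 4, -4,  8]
A Jordan chain for λ = 6 of length 2:
v_1 = (-4, -2, 4)ᵀ
v_2 = (1, 0, 0)ᵀ

Let N = A − (6)·I. We want v_2 with N^2 v_2 = 0 but N^1 v_2 ≠ 0; then v_{j-1} := N · v_j for j = 2, …, 2.

Pick v_2 = (1, 0, 0)ᵀ.
Then v_1 = N · v_2 = (-4, -2, 4)ᵀ.

Sanity check: (A − (6)·I) v_1 = (0, 0, 0)ᵀ = 0. ✓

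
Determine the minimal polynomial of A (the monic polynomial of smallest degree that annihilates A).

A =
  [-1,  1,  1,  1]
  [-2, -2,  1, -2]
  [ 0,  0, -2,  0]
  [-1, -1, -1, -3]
x^3 + 6*x^2 + 12*x + 8

The characteristic polynomial is χ_A(x) = (x + 2)^4, so the eigenvalues are known. The minimal polynomial is
  m_A(x) = Π_λ (x − λ)^{k_λ}
where k_λ is the size of the *largest* Jordan block for λ (equivalently, the smallest k with (A − λI)^k v = 0 for every generalised eigenvector v of λ).

  λ = -2: largest Jordan block has size 3, contributing (x + 2)^3

So m_A(x) = (x + 2)^3 = x^3 + 6*x^2 + 12*x + 8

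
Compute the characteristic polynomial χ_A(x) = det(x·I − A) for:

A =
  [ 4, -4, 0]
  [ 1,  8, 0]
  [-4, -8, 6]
x^3 - 18*x^2 + 108*x - 216

Expanding det(x·I − A) (e.g. by cofactor expansion or by noting that A is similar to its Jordan form J, which has the same characteristic polynomial as A) gives
  χ_A(x) = x^3 - 18*x^2 + 108*x - 216
which factors as (x - 6)^3. The eigenvalues (with algebraic multiplicities) are λ = 6 with multiplicity 3.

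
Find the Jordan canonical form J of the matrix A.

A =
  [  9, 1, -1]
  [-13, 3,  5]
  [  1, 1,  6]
J_3(6)

The characteristic polynomial is
  det(x·I − A) = x^3 - 18*x^2 + 108*x - 216 = (x - 6)^3

Eigenvalues and multiplicities (the geometric multiplicity of λ is n − rank(A − λI), which equals the number of Jordan blocks for λ):
  λ = 6: algebraic multiplicity = 3, geometric multiplicity = 1

Determining the block sizes for each eigenvalue:
  λ = 6: one block (gm = 1), so the single block has size am = 3 → block sizes [3]

Assembling the blocks gives a Jordan form
J =
  [6, 1, 0]
  [0, 6, 1]
  [0, 0, 6]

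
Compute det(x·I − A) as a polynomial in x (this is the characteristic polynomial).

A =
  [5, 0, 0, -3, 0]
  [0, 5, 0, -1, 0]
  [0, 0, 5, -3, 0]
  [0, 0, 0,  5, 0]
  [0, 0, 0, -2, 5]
x^5 - 25*x^4 + 250*x^3 - 1250*x^2 + 3125*x - 3125

Expanding det(x·I − A) (e.g. by cofactor expansion or by noting that A is similar to its Jordan form J, which has the same characteristic polynomial as A) gives
  χ_A(x) = x^5 - 25*x^4 + 250*x^3 - 1250*x^2 + 3125*x - 3125
which factors as (x - 5)^5. The eigenvalues (with algebraic multiplicities) are λ = 5 with multiplicity 5.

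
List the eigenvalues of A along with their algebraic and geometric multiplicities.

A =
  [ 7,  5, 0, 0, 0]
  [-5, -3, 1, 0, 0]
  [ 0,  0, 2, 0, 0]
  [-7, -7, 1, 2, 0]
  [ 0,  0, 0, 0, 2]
λ = 2: alg = 5, geom = 3

Step 1 — factor the characteristic polynomial to read off the algebraic multiplicities:
  χ_A(x) = (x - 2)^5

Step 2 — compute geometric multiplicities via the rank-nullity identity g(λ) = n − rank(A − λI):
  rank(A − (2)·I) = 2, so dim ker(A − (2)·I) = n − 2 = 3

Summary:
  λ = 2: algebraic multiplicity = 5, geometric multiplicity = 3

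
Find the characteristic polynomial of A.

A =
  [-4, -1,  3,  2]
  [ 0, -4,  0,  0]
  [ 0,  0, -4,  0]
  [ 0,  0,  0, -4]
x^4 + 16*x^3 + 96*x^2 + 256*x + 256

Expanding det(x·I − A) (e.g. by cofactor expansion or by noting that A is similar to its Jordan form J, which has the same characteristic polynomial as A) gives
  χ_A(x) = x^4 + 16*x^3 + 96*x^2 + 256*x + 256
which factors as (x + 4)^4. The eigenvalues (with algebraic multiplicities) are λ = -4 with multiplicity 4.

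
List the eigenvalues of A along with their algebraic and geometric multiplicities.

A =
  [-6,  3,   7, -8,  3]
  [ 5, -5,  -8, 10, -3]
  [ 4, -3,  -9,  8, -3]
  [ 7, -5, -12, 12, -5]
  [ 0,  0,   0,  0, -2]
λ = -2: alg = 5, geom = 3

Step 1 — factor the characteristic polynomial to read off the algebraic multiplicities:
  χ_A(x) = (x + 2)^5

Step 2 — compute geometric multiplicities via the rank-nullity identity g(λ) = n − rank(A − λI):
  rank(A − (-2)·I) = 2, so dim ker(A − (-2)·I) = n − 2 = 3

Summary:
  λ = -2: algebraic multiplicity = 5, geometric multiplicity = 3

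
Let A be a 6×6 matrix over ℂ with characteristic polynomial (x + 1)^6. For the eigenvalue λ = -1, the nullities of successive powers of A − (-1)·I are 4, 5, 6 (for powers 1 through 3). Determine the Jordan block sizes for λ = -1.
Block sizes for λ = -1: [3, 1, 1, 1]

From the dimensions of kernels of powers, the number of Jordan blocks of size at least j is d_j − d_{j−1} where d_j = dim ker(N^j) (with d_0 = 0). Computing the differences gives [4, 1, 1].
The number of blocks of size exactly k is (#blocks of size ≥ k) − (#blocks of size ≥ k + 1), so the partition is: 3 block(s) of size 1, 1 block(s) of size 3.
In nonincreasing order the block sizes are [3, 1, 1, 1].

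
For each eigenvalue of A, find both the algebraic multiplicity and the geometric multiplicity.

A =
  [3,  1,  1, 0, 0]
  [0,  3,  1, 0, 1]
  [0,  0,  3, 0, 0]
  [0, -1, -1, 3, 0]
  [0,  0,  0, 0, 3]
λ = 3: alg = 5, geom = 3

Step 1 — factor the characteristic polynomial to read off the algebraic multiplicities:
  χ_A(x) = (x - 3)^5

Step 2 — compute geometric multiplicities via the rank-nullity identity g(λ) = n − rank(A − λI):
  rank(A − (3)·I) = 2, so dim ker(A − (3)·I) = n − 2 = 3

Summary:
  λ = 3: algebraic multiplicity = 5, geometric multiplicity = 3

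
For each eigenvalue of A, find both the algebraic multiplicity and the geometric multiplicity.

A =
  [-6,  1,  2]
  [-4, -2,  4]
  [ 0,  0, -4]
λ = -4: alg = 3, geom = 2

Step 1 — factor the characteristic polynomial to read off the algebraic multiplicities:
  χ_A(x) = (x + 4)^3

Step 2 — compute geometric multiplicities via the rank-nullity identity g(λ) = n − rank(A − λI):
  rank(A − (-4)·I) = 1, so dim ker(A − (-4)·I) = n − 1 = 2

Summary:
  λ = -4: algebraic multiplicity = 3, geometric multiplicity = 2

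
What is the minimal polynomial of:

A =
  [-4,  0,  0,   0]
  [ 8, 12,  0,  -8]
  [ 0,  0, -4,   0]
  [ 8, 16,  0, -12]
x^2 - 16

The characteristic polynomial is χ_A(x) = (x - 4)*(x + 4)^3, so the eigenvalues are known. The minimal polynomial is
  m_A(x) = Π_λ (x − λ)^{k_λ}
where k_λ is the size of the *largest* Jordan block for λ (equivalently, the smallest k with (A − λI)^k v = 0 for every generalised eigenvector v of λ).

  λ = -4: largest Jordan block has size 1, contributing (x + 4)
  λ = 4: largest Jordan block has size 1, contributing (x − 4)

So m_A(x) = (x - 4)*(x + 4) = x^2 - 16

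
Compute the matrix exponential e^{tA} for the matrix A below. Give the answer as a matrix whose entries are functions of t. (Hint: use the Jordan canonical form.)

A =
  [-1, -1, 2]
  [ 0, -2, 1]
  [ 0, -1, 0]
e^{tA} =
  [exp(-t), -t^2*exp(-t)/2 - t*exp(-t), t^2*exp(-t)/2 + 2*t*exp(-t)]
  [0, -t*exp(-t) + exp(-t), t*exp(-t)]
  [0, -t*exp(-t), t*exp(-t) + exp(-t)]

Strategy: write A = P · J · P⁻¹ where J is a Jordan canonical form, so e^{tA} = P · e^{tJ} · P⁻¹, and e^{tJ} can be computed block-by-block.

A has Jordan form
J =
  [-1,  1,  0]
  [ 0, -1,  1]
  [ 0,  0, -1]
(up to reordering of blocks).

Per-block formulas:
  For a 3×3 Jordan block J_3(-1): exp(t · J_3(-1)) = e^(-1t)·(I + t·N + (t^2/2)·N^2), where N is the 3×3 nilpotent shift.

After assembling e^{tJ} and conjugating by P, we get:

e^{tA} =
  [exp(-t), -t^2*exp(-t)/2 - t*exp(-t), t^2*exp(-t)/2 + 2*t*exp(-t)]
  [0, -t*exp(-t) + exp(-t), t*exp(-t)]
  [0, -t*exp(-t), t*exp(-t) + exp(-t)]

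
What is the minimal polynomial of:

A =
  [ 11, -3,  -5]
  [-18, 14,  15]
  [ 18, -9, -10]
x^2 - 10*x + 25

The characteristic polynomial is χ_A(x) = (x - 5)^3, so the eigenvalues are known. The minimal polynomial is
  m_A(x) = Π_λ (x − λ)^{k_λ}
where k_λ is the size of the *largest* Jordan block for λ (equivalently, the smallest k with (A − λI)^k v = 0 for every generalised eigenvector v of λ).

  λ = 5: largest Jordan block has size 2, contributing (x − 5)^2

So m_A(x) = (x - 5)^2 = x^2 - 10*x + 25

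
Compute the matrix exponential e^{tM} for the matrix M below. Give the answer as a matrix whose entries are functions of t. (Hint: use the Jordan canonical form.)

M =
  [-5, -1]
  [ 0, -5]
e^{tM} =
  [exp(-5*t), -t*exp(-5*t)]
  [0, exp(-5*t)]

Strategy: write M = P · J · P⁻¹ where J is a Jordan canonical form, so e^{tM} = P · e^{tJ} · P⁻¹, and e^{tJ} can be computed block-by-block.

M has Jordan form
J =
  [-5,  1]
  [ 0, -5]
(up to reordering of blocks).

Per-block formulas:
  For a 2×2 Jordan block J_2(-5): exp(t · J_2(-5)) = e^(-5t)·(I + t·N), where N is the 2×2 nilpotent shift.

After assembling e^{tJ} and conjugating by P, we get:

e^{tM} =
  [exp(-5*t), -t*exp(-5*t)]
  [0, exp(-5*t)]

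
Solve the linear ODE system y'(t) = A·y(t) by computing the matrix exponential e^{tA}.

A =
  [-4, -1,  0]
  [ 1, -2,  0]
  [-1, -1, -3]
e^{tA} =
  [-t*exp(-3*t) + exp(-3*t), -t*exp(-3*t), 0]
  [t*exp(-3*t), t*exp(-3*t) + exp(-3*t), 0]
  [-t*exp(-3*t), -t*exp(-3*t), exp(-3*t)]

Strategy: write A = P · J · P⁻¹ where J is a Jordan canonical form, so e^{tA} = P · e^{tJ} · P⁻¹, and e^{tJ} can be computed block-by-block.

A has Jordan form
J =
  [-3,  1,  0]
  [ 0, -3,  0]
  [ 0,  0, -3]
(up to reordering of blocks).

Per-block formulas:
  For a 1×1 block at λ = -3: exp(t · [-3]) = [e^(-3t)].
  For a 2×2 Jordan block J_2(-3): exp(t · J_2(-3)) = e^(-3t)·(I + t·N), where N is the 2×2 nilpotent shift.

After assembling e^{tJ} and conjugating by P, we get:

e^{tA} =
  [-t*exp(-3*t) + exp(-3*t), -t*exp(-3*t), 0]
  [t*exp(-3*t), t*exp(-3*t) + exp(-3*t), 0]
  [-t*exp(-3*t), -t*exp(-3*t), exp(-3*t)]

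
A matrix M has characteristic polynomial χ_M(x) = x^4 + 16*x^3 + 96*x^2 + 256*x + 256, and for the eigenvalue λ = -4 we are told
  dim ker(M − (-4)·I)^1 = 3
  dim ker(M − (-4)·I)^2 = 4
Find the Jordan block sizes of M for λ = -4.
Block sizes for λ = -4: [2, 1, 1]

From the dimensions of kernels of powers, the number of Jordan blocks of size at least j is d_j − d_{j−1} where d_j = dim ker(N^j) (with d_0 = 0). Computing the differences gives [3, 1].
The number of blocks of size exactly k is (#blocks of size ≥ k) − (#blocks of size ≥ k + 1), so the partition is: 2 block(s) of size 1, 1 block(s) of size 2.
In nonincreasing order the block sizes are [2, 1, 1].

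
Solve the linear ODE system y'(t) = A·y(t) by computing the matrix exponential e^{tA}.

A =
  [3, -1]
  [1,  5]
e^{tA} =
  [-t*exp(4*t) + exp(4*t), -t*exp(4*t)]
  [t*exp(4*t), t*exp(4*t) + exp(4*t)]

Strategy: write A = P · J · P⁻¹ where J is a Jordan canonical form, so e^{tA} = P · e^{tJ} · P⁻¹, and e^{tJ} can be computed block-by-block.

A has Jordan form
J =
  [4, 1]
  [0, 4]
(up to reordering of blocks).

Per-block formulas:
  For a 2×2 Jordan block J_2(4): exp(t · J_2(4)) = e^(4t)·(I + t·N), where N is the 2×2 nilpotent shift.

After assembling e^{tJ} and conjugating by P, we get:

e^{tA} =
  [-t*exp(4*t) + exp(4*t), -t*exp(4*t)]
  [t*exp(4*t), t*exp(4*t) + exp(4*t)]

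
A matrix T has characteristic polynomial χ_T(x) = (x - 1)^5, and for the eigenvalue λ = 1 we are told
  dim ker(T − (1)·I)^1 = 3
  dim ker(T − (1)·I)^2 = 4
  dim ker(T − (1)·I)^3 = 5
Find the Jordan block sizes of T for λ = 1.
Block sizes for λ = 1: [3, 1, 1]

From the dimensions of kernels of powers, the number of Jordan blocks of size at least j is d_j − d_{j−1} where d_j = dim ker(N^j) (with d_0 = 0). Computing the differences gives [3, 1, 1].
The number of blocks of size exactly k is (#blocks of size ≥ k) − (#blocks of size ≥ k + 1), so the partition is: 2 block(s) of size 1, 1 block(s) of size 3.
In nonincreasing order the block sizes are [3, 1, 1].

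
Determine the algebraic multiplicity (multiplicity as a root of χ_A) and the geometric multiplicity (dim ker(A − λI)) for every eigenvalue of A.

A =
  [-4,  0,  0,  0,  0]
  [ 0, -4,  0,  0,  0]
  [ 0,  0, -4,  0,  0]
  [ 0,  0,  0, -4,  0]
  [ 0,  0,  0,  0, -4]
λ = -4: alg = 5, geom = 5

Step 1 — factor the characteristic polynomial to read off the algebraic multiplicities:
  χ_A(x) = (x + 4)^5

Step 2 — compute geometric multiplicities via the rank-nullity identity g(λ) = n − rank(A − λI):
  rank(A − (-4)·I) = 0, so dim ker(A − (-4)·I) = n − 0 = 5

Summary:
  λ = -4: algebraic multiplicity = 5, geometric multiplicity = 5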